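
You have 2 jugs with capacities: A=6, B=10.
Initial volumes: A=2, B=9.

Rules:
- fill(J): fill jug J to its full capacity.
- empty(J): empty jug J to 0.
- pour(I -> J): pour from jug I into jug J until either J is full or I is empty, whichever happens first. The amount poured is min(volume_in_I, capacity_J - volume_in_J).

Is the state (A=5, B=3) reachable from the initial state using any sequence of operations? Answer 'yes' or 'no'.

Answer: no

Derivation:
BFS explored all 33 reachable states.
Reachable set includes: (0,0), (0,1), (0,2), (0,3), (0,4), (0,5), (0,6), (0,7), (0,8), (0,9), (0,10), (1,0) ...
Target (A=5, B=3) not in reachable set → no.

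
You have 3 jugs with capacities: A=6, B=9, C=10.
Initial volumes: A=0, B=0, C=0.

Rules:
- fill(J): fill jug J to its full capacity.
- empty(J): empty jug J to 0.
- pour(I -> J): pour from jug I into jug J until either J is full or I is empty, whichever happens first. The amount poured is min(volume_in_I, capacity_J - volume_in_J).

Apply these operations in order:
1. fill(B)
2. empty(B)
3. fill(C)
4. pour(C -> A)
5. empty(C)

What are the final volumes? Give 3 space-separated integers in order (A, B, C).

Answer: 6 0 0

Derivation:
Step 1: fill(B) -> (A=0 B=9 C=0)
Step 2: empty(B) -> (A=0 B=0 C=0)
Step 3: fill(C) -> (A=0 B=0 C=10)
Step 4: pour(C -> A) -> (A=6 B=0 C=4)
Step 5: empty(C) -> (A=6 B=0 C=0)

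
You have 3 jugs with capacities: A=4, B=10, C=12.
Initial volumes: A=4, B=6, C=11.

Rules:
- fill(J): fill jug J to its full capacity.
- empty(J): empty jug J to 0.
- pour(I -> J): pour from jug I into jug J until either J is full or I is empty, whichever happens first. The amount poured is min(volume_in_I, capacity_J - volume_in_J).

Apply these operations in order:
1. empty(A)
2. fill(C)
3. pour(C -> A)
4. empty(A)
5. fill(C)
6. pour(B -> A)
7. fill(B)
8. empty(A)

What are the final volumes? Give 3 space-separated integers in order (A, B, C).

Step 1: empty(A) -> (A=0 B=6 C=11)
Step 2: fill(C) -> (A=0 B=6 C=12)
Step 3: pour(C -> A) -> (A=4 B=6 C=8)
Step 4: empty(A) -> (A=0 B=6 C=8)
Step 5: fill(C) -> (A=0 B=6 C=12)
Step 6: pour(B -> A) -> (A=4 B=2 C=12)
Step 7: fill(B) -> (A=4 B=10 C=12)
Step 8: empty(A) -> (A=0 B=10 C=12)

Answer: 0 10 12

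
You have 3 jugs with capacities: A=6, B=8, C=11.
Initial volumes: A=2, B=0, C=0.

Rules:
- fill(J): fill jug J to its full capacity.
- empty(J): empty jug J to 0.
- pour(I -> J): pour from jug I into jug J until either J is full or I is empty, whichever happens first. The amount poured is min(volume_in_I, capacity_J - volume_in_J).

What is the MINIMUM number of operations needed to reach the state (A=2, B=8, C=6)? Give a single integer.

BFS from (A=2, B=0, C=0). One shortest path:
  1. fill(B) -> (A=2 B=8 C=0)
  2. pour(B -> A) -> (A=6 B=4 C=0)
  3. pour(A -> C) -> (A=0 B=4 C=6)
  4. fill(A) -> (A=6 B=4 C=6)
  5. pour(A -> B) -> (A=2 B=8 C=6)
Reached target in 5 moves.

Answer: 5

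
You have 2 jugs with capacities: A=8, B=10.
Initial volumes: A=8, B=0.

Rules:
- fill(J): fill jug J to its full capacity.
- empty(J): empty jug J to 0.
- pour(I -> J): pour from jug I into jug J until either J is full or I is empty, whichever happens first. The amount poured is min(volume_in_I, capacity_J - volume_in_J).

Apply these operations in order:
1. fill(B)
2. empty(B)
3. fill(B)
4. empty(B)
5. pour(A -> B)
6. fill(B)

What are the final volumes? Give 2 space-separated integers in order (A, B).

Answer: 0 10

Derivation:
Step 1: fill(B) -> (A=8 B=10)
Step 2: empty(B) -> (A=8 B=0)
Step 3: fill(B) -> (A=8 B=10)
Step 4: empty(B) -> (A=8 B=0)
Step 5: pour(A -> B) -> (A=0 B=8)
Step 6: fill(B) -> (A=0 B=10)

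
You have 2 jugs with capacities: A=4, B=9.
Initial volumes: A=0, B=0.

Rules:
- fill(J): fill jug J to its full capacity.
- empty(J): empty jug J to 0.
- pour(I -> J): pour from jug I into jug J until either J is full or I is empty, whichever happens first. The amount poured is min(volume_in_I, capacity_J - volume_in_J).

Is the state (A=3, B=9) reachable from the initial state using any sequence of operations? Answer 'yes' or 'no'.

BFS from (A=0, B=0):
  1. fill(A) -> (A=4 B=0)
  2. pour(A -> B) -> (A=0 B=4)
  3. fill(A) -> (A=4 B=4)
  4. pour(A -> B) -> (A=0 B=8)
  5. fill(A) -> (A=4 B=8)
  6. pour(A -> B) -> (A=3 B=9)
Target reached → yes.

Answer: yes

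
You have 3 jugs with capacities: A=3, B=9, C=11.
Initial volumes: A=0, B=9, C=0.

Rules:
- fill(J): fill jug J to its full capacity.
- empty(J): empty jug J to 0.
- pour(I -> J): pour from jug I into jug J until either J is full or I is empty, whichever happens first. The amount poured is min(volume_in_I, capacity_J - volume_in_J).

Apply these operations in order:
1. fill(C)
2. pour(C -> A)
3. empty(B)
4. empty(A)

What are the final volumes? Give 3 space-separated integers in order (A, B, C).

Answer: 0 0 8

Derivation:
Step 1: fill(C) -> (A=0 B=9 C=11)
Step 2: pour(C -> A) -> (A=3 B=9 C=8)
Step 3: empty(B) -> (A=3 B=0 C=8)
Step 4: empty(A) -> (A=0 B=0 C=8)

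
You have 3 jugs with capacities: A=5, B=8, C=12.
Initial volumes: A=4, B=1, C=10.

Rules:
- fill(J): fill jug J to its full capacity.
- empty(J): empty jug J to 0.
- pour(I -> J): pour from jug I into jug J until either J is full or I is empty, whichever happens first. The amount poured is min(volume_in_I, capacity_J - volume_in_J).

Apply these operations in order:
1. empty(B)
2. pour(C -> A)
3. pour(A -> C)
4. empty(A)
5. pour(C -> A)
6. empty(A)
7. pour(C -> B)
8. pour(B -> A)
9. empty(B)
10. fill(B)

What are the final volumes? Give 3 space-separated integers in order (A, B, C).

Answer: 5 8 0

Derivation:
Step 1: empty(B) -> (A=4 B=0 C=10)
Step 2: pour(C -> A) -> (A=5 B=0 C=9)
Step 3: pour(A -> C) -> (A=2 B=0 C=12)
Step 4: empty(A) -> (A=0 B=0 C=12)
Step 5: pour(C -> A) -> (A=5 B=0 C=7)
Step 6: empty(A) -> (A=0 B=0 C=7)
Step 7: pour(C -> B) -> (A=0 B=7 C=0)
Step 8: pour(B -> A) -> (A=5 B=2 C=0)
Step 9: empty(B) -> (A=5 B=0 C=0)
Step 10: fill(B) -> (A=5 B=8 C=0)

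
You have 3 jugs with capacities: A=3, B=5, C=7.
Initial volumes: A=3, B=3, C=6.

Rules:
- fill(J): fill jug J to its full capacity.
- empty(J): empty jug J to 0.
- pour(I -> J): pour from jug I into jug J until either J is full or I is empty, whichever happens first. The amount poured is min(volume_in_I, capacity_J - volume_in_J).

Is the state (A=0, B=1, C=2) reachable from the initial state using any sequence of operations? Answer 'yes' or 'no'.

Answer: yes

Derivation:
BFS from (A=3, B=3, C=6):
  1. fill(C) -> (A=3 B=3 C=7)
  2. pour(A -> B) -> (A=1 B=5 C=7)
  3. empty(B) -> (A=1 B=0 C=7)
  4. pour(C -> B) -> (A=1 B=5 C=2)
  5. empty(B) -> (A=1 B=0 C=2)
  6. pour(A -> B) -> (A=0 B=1 C=2)
Target reached → yes.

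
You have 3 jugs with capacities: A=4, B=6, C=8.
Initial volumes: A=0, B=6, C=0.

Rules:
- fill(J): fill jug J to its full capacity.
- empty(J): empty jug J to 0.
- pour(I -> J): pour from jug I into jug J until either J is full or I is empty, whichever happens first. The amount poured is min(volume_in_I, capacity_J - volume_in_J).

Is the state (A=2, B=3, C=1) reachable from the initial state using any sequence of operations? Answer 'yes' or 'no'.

Answer: no

Derivation:
BFS explored all 54 reachable states.
Reachable set includes: (0,0,0), (0,0,2), (0,0,4), (0,0,6), (0,0,8), (0,2,0), (0,2,2), (0,2,4), (0,2,6), (0,2,8), (0,4,0), (0,4,2) ...
Target (A=2, B=3, C=1) not in reachable set → no.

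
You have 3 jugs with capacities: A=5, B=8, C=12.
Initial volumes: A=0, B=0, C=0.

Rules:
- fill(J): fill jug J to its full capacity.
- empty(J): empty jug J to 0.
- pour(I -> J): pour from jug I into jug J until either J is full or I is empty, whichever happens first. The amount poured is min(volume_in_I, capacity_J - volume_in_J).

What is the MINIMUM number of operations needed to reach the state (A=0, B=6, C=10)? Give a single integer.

BFS from (A=0, B=0, C=0). One shortest path:
  1. fill(B) -> (A=0 B=8 C=0)
  2. pour(B -> A) -> (A=5 B=3 C=0)
  3. pour(A -> C) -> (A=0 B=3 C=5)
  4. pour(B -> A) -> (A=3 B=0 C=5)
  5. fill(B) -> (A=3 B=8 C=5)
  6. pour(B -> A) -> (A=5 B=6 C=5)
  7. pour(A -> C) -> (A=0 B=6 C=10)
Reached target in 7 moves.

Answer: 7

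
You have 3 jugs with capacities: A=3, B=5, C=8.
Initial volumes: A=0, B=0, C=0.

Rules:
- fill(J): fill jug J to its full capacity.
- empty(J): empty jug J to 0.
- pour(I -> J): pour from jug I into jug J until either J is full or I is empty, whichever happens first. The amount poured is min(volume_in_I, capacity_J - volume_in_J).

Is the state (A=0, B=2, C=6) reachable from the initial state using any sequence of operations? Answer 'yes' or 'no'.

BFS from (A=0, B=0, C=0):
  1. fill(C) -> (A=0 B=0 C=8)
  2. pour(C -> B) -> (A=0 B=5 C=3)
  3. pour(B -> A) -> (A=3 B=2 C=3)
  4. pour(A -> C) -> (A=0 B=2 C=6)
Target reached → yes.

Answer: yes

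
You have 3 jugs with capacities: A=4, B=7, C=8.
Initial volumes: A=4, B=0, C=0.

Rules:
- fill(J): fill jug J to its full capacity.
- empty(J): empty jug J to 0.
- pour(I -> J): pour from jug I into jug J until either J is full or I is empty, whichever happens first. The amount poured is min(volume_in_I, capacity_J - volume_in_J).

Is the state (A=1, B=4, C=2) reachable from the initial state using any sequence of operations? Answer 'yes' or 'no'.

Answer: no

Derivation:
BFS explored all 234 reachable states.
Reachable set includes: (0,0,0), (0,0,1), (0,0,2), (0,0,3), (0,0,4), (0,0,5), (0,0,6), (0,0,7), (0,0,8), (0,1,0), (0,1,1), (0,1,2) ...
Target (A=1, B=4, C=2) not in reachable set → no.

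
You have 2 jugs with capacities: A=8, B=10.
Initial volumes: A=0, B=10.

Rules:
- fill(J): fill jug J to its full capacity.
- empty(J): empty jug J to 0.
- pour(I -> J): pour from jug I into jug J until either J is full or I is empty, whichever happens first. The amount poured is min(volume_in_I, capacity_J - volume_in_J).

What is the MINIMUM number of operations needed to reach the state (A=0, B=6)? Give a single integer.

Answer: 7

Derivation:
BFS from (A=0, B=10). One shortest path:
  1. fill(A) -> (A=8 B=10)
  2. empty(B) -> (A=8 B=0)
  3. pour(A -> B) -> (A=0 B=8)
  4. fill(A) -> (A=8 B=8)
  5. pour(A -> B) -> (A=6 B=10)
  6. empty(B) -> (A=6 B=0)
  7. pour(A -> B) -> (A=0 B=6)
Reached target in 7 moves.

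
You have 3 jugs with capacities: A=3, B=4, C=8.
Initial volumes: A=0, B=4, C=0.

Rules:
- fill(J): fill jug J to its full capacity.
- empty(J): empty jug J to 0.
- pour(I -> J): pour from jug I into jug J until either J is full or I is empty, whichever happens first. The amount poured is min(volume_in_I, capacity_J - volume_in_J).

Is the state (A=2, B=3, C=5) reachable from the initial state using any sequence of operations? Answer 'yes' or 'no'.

Answer: no

Derivation:
BFS explored all 138 reachable states.
Reachable set includes: (0,0,0), (0,0,1), (0,0,2), (0,0,3), (0,0,4), (0,0,5), (0,0,6), (0,0,7), (0,0,8), (0,1,0), (0,1,1), (0,1,2) ...
Target (A=2, B=3, C=5) not in reachable set → no.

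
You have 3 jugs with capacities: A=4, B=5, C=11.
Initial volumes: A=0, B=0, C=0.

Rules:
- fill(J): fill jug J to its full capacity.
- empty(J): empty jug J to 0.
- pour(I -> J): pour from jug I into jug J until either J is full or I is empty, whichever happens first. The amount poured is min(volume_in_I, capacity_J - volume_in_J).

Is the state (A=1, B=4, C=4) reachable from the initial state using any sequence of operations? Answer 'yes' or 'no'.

Answer: no

Derivation:
BFS explored all 240 reachable states.
Reachable set includes: (0,0,0), (0,0,1), (0,0,2), (0,0,3), (0,0,4), (0,0,5), (0,0,6), (0,0,7), (0,0,8), (0,0,9), (0,0,10), (0,0,11) ...
Target (A=1, B=4, C=4) not in reachable set → no.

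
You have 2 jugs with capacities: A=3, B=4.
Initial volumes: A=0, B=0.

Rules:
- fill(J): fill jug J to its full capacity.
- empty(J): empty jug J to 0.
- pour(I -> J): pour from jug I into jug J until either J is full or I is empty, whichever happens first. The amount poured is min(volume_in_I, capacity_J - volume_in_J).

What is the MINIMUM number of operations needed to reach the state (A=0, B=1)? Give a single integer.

BFS from (A=0, B=0). One shortest path:
  1. fill(B) -> (A=0 B=4)
  2. pour(B -> A) -> (A=3 B=1)
  3. empty(A) -> (A=0 B=1)
Reached target in 3 moves.

Answer: 3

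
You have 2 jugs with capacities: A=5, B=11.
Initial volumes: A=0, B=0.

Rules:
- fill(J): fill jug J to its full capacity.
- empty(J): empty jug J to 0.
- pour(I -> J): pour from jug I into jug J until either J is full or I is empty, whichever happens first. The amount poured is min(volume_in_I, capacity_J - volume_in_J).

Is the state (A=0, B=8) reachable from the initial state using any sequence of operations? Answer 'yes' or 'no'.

Answer: yes

Derivation:
BFS from (A=0, B=0):
  1. fill(B) -> (A=0 B=11)
  2. pour(B -> A) -> (A=5 B=6)
  3. empty(A) -> (A=0 B=6)
  4. pour(B -> A) -> (A=5 B=1)
  5. empty(A) -> (A=0 B=1)
  6. pour(B -> A) -> (A=1 B=0)
  7. fill(B) -> (A=1 B=11)
  8. pour(B -> A) -> (A=5 B=7)
  9. empty(A) -> (A=0 B=7)
  10. pour(B -> A) -> (A=5 B=2)
  11. empty(A) -> (A=0 B=2)
  12. pour(B -> A) -> (A=2 B=0)
  13. fill(B) -> (A=2 B=11)
  14. pour(B -> A) -> (A=5 B=8)
  15. empty(A) -> (A=0 B=8)
Target reached → yes.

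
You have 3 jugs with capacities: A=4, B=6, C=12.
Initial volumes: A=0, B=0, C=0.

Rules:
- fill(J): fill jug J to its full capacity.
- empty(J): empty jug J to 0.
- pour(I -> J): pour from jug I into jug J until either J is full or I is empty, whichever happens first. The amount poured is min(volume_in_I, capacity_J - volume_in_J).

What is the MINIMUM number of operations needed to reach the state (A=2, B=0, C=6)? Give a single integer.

BFS from (A=0, B=0, C=0). One shortest path:
  1. fill(A) -> (A=4 B=0 C=0)
  2. pour(A -> B) -> (A=0 B=4 C=0)
  3. fill(A) -> (A=4 B=4 C=0)
  4. pour(A -> B) -> (A=2 B=6 C=0)
  5. pour(B -> C) -> (A=2 B=0 C=6)
Reached target in 5 moves.

Answer: 5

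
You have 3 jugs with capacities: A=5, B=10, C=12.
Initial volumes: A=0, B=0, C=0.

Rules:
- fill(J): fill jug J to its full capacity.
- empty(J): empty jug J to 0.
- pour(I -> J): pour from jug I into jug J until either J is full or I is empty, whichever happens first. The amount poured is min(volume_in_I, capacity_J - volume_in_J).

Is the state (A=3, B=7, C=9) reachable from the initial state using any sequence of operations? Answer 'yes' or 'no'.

Answer: no

Derivation:
BFS explored all 462 reachable states.
Reachable set includes: (0,0,0), (0,0,1), (0,0,2), (0,0,3), (0,0,4), (0,0,5), (0,0,6), (0,0,7), (0,0,8), (0,0,9), (0,0,10), (0,0,11) ...
Target (A=3, B=7, C=9) not in reachable set → no.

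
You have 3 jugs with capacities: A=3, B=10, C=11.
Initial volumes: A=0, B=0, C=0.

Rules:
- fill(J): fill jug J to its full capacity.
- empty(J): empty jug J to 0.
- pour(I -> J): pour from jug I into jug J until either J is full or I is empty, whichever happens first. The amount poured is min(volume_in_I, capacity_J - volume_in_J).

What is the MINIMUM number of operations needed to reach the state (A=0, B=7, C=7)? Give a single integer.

BFS from (A=0, B=0, C=0). One shortest path:
  1. fill(A) -> (A=3 B=0 C=0)
  2. fill(C) -> (A=3 B=0 C=11)
  3. pour(A -> B) -> (A=0 B=3 C=11)
  4. pour(C -> B) -> (A=0 B=10 C=4)
  5. pour(B -> A) -> (A=3 B=7 C=4)
  6. pour(A -> C) -> (A=0 B=7 C=7)
Reached target in 6 moves.

Answer: 6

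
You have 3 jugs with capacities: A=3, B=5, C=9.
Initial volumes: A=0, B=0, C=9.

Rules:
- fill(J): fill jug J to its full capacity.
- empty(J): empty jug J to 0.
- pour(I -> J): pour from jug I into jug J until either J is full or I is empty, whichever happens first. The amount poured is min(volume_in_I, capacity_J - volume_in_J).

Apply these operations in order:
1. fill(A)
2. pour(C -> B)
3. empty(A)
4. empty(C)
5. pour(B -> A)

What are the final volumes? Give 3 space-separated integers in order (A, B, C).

Answer: 3 2 0

Derivation:
Step 1: fill(A) -> (A=3 B=0 C=9)
Step 2: pour(C -> B) -> (A=3 B=5 C=4)
Step 3: empty(A) -> (A=0 B=5 C=4)
Step 4: empty(C) -> (A=0 B=5 C=0)
Step 5: pour(B -> A) -> (A=3 B=2 C=0)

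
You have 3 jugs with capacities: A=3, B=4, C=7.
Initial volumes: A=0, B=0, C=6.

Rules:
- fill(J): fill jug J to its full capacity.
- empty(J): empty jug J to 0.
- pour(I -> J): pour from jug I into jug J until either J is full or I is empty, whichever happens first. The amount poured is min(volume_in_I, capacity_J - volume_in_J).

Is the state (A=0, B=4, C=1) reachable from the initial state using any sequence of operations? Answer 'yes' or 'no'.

BFS from (A=0, B=0, C=6):
  1. fill(A) -> (A=3 B=0 C=6)
  2. pour(A -> B) -> (A=0 B=3 C=6)
  3. pour(C -> B) -> (A=0 B=4 C=5)
  4. empty(B) -> (A=0 B=0 C=5)
  5. pour(C -> B) -> (A=0 B=4 C=1)
Target reached → yes.

Answer: yes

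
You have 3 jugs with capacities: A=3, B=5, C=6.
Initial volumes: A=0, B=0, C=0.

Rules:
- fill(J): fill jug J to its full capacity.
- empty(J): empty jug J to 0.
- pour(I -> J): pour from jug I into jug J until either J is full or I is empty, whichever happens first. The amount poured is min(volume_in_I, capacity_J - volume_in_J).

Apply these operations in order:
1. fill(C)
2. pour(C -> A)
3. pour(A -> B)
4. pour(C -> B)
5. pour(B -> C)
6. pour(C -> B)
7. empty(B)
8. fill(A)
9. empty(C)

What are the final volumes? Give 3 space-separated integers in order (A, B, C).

Answer: 3 0 0

Derivation:
Step 1: fill(C) -> (A=0 B=0 C=6)
Step 2: pour(C -> A) -> (A=3 B=0 C=3)
Step 3: pour(A -> B) -> (A=0 B=3 C=3)
Step 4: pour(C -> B) -> (A=0 B=5 C=1)
Step 5: pour(B -> C) -> (A=0 B=0 C=6)
Step 6: pour(C -> B) -> (A=0 B=5 C=1)
Step 7: empty(B) -> (A=0 B=0 C=1)
Step 8: fill(A) -> (A=3 B=0 C=1)
Step 9: empty(C) -> (A=3 B=0 C=0)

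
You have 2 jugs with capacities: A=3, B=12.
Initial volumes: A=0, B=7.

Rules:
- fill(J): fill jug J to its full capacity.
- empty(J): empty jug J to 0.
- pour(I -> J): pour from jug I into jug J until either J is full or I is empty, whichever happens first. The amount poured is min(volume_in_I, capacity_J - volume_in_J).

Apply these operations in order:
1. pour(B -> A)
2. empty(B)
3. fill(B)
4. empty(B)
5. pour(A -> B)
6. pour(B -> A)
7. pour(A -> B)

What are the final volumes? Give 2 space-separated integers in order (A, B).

Answer: 0 3

Derivation:
Step 1: pour(B -> A) -> (A=3 B=4)
Step 2: empty(B) -> (A=3 B=0)
Step 3: fill(B) -> (A=3 B=12)
Step 4: empty(B) -> (A=3 B=0)
Step 5: pour(A -> B) -> (A=0 B=3)
Step 6: pour(B -> A) -> (A=3 B=0)
Step 7: pour(A -> B) -> (A=0 B=3)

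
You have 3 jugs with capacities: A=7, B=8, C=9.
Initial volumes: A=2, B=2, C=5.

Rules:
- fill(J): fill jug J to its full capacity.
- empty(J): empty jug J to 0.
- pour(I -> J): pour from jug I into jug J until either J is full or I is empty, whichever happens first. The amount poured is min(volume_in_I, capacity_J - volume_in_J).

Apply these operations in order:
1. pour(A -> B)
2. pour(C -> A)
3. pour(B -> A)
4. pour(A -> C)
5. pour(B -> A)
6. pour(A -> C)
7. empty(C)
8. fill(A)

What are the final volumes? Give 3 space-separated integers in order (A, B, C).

Answer: 7 0 0

Derivation:
Step 1: pour(A -> B) -> (A=0 B=4 C=5)
Step 2: pour(C -> A) -> (A=5 B=4 C=0)
Step 3: pour(B -> A) -> (A=7 B=2 C=0)
Step 4: pour(A -> C) -> (A=0 B=2 C=7)
Step 5: pour(B -> A) -> (A=2 B=0 C=7)
Step 6: pour(A -> C) -> (A=0 B=0 C=9)
Step 7: empty(C) -> (A=0 B=0 C=0)
Step 8: fill(A) -> (A=7 B=0 C=0)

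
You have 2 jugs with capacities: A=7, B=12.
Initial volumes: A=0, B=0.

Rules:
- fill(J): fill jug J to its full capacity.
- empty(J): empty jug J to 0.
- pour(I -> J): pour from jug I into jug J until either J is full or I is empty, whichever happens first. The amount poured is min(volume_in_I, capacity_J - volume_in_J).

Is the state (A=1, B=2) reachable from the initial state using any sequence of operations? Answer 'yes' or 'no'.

Answer: no

Derivation:
BFS explored all 38 reachable states.
Reachable set includes: (0,0), (0,1), (0,2), (0,3), (0,4), (0,5), (0,6), (0,7), (0,8), (0,9), (0,10), (0,11) ...
Target (A=1, B=2) not in reachable set → no.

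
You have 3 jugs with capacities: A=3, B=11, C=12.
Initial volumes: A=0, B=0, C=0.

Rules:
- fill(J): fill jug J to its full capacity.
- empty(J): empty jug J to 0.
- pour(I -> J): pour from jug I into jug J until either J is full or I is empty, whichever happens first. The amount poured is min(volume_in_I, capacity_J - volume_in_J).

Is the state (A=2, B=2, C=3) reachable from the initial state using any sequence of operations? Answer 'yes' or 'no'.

BFS explored all 404 reachable states.
Reachable set includes: (0,0,0), (0,0,1), (0,0,2), (0,0,3), (0,0,4), (0,0,5), (0,0,6), (0,0,7), (0,0,8), (0,0,9), (0,0,10), (0,0,11) ...
Target (A=2, B=2, C=3) not in reachable set → no.

Answer: no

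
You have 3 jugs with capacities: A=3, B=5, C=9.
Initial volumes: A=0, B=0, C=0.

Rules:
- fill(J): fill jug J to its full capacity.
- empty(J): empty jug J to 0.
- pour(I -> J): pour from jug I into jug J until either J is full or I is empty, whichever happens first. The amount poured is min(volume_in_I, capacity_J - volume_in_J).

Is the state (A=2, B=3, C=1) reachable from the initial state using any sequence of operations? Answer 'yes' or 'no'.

Answer: no

Derivation:
BFS explored all 176 reachable states.
Reachable set includes: (0,0,0), (0,0,1), (0,0,2), (0,0,3), (0,0,4), (0,0,5), (0,0,6), (0,0,7), (0,0,8), (0,0,9), (0,1,0), (0,1,1) ...
Target (A=2, B=3, C=1) not in reachable set → no.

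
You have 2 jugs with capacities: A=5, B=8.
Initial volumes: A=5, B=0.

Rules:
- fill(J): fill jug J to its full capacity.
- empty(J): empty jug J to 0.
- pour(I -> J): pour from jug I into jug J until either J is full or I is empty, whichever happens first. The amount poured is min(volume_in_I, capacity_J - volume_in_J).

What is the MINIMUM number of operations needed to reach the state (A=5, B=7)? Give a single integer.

Answer: 8

Derivation:
BFS from (A=5, B=0). One shortest path:
  1. pour(A -> B) -> (A=0 B=5)
  2. fill(A) -> (A=5 B=5)
  3. pour(A -> B) -> (A=2 B=8)
  4. empty(B) -> (A=2 B=0)
  5. pour(A -> B) -> (A=0 B=2)
  6. fill(A) -> (A=5 B=2)
  7. pour(A -> B) -> (A=0 B=7)
  8. fill(A) -> (A=5 B=7)
Reached target in 8 moves.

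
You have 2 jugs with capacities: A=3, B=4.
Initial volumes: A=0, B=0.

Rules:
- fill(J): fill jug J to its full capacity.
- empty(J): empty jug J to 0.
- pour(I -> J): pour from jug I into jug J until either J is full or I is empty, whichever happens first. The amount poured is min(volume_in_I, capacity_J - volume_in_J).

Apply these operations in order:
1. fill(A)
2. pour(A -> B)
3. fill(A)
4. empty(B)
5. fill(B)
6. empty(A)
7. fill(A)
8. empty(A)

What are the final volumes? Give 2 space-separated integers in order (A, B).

Step 1: fill(A) -> (A=3 B=0)
Step 2: pour(A -> B) -> (A=0 B=3)
Step 3: fill(A) -> (A=3 B=3)
Step 4: empty(B) -> (A=3 B=0)
Step 5: fill(B) -> (A=3 B=4)
Step 6: empty(A) -> (A=0 B=4)
Step 7: fill(A) -> (A=3 B=4)
Step 8: empty(A) -> (A=0 B=4)

Answer: 0 4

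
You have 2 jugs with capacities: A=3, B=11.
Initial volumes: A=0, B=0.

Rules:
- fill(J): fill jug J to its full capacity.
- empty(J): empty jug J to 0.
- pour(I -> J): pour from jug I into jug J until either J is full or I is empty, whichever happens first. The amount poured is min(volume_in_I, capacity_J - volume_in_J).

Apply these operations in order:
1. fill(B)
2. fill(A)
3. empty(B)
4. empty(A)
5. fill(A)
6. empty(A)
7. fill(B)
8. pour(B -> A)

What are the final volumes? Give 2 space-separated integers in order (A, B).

Step 1: fill(B) -> (A=0 B=11)
Step 2: fill(A) -> (A=3 B=11)
Step 3: empty(B) -> (A=3 B=0)
Step 4: empty(A) -> (A=0 B=0)
Step 5: fill(A) -> (A=3 B=0)
Step 6: empty(A) -> (A=0 B=0)
Step 7: fill(B) -> (A=0 B=11)
Step 8: pour(B -> A) -> (A=3 B=8)

Answer: 3 8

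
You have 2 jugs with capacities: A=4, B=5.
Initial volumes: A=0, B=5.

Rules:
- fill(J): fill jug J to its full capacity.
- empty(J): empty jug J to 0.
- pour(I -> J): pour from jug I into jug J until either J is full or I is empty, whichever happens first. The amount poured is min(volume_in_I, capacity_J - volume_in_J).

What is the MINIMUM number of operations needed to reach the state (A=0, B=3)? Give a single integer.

BFS from (A=0, B=5). One shortest path:
  1. fill(A) -> (A=4 B=5)
  2. empty(B) -> (A=4 B=0)
  3. pour(A -> B) -> (A=0 B=4)
  4. fill(A) -> (A=4 B=4)
  5. pour(A -> B) -> (A=3 B=5)
  6. empty(B) -> (A=3 B=0)
  7. pour(A -> B) -> (A=0 B=3)
Reached target in 7 moves.

Answer: 7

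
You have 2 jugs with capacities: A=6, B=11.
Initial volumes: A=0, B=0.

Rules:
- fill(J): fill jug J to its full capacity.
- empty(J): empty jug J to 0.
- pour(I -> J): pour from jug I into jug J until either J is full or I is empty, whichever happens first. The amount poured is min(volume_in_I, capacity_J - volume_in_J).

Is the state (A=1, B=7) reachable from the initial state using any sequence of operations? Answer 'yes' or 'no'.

BFS explored all 34 reachable states.
Reachable set includes: (0,0), (0,1), (0,2), (0,3), (0,4), (0,5), (0,6), (0,7), (0,8), (0,9), (0,10), (0,11) ...
Target (A=1, B=7) not in reachable set → no.

Answer: no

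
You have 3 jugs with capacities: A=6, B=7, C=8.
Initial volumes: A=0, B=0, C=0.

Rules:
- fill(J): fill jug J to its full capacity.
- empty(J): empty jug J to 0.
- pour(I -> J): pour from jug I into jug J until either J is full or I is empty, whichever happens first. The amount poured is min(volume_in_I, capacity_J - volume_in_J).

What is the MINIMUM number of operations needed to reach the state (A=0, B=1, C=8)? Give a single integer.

BFS from (A=0, B=0, C=0). One shortest path:
  1. fill(B) -> (A=0 B=7 C=0)
  2. fill(C) -> (A=0 B=7 C=8)
  3. pour(B -> A) -> (A=6 B=1 C=8)
  4. empty(A) -> (A=0 B=1 C=8)
Reached target in 4 moves.

Answer: 4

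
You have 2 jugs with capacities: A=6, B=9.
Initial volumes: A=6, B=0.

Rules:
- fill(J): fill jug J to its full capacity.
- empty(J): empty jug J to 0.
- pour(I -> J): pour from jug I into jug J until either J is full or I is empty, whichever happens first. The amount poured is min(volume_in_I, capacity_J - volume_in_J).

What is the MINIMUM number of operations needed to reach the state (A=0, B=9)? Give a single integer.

Answer: 2

Derivation:
BFS from (A=6, B=0). One shortest path:
  1. empty(A) -> (A=0 B=0)
  2. fill(B) -> (A=0 B=9)
Reached target in 2 moves.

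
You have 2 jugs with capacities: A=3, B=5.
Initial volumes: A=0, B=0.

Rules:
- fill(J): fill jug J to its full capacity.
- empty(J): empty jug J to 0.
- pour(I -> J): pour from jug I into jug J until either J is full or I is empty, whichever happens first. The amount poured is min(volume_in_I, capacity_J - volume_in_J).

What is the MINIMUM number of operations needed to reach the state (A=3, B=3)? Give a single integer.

Answer: 3

Derivation:
BFS from (A=0, B=0). One shortest path:
  1. fill(A) -> (A=3 B=0)
  2. pour(A -> B) -> (A=0 B=3)
  3. fill(A) -> (A=3 B=3)
Reached target in 3 moves.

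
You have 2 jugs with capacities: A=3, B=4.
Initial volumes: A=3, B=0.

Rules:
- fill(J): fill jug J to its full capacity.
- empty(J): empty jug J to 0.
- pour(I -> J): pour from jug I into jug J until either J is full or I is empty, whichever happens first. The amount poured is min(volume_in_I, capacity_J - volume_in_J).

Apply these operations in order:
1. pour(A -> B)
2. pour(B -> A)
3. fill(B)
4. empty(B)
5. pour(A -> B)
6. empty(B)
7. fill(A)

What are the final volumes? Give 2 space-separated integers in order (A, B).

Answer: 3 0

Derivation:
Step 1: pour(A -> B) -> (A=0 B=3)
Step 2: pour(B -> A) -> (A=3 B=0)
Step 3: fill(B) -> (A=3 B=4)
Step 4: empty(B) -> (A=3 B=0)
Step 5: pour(A -> B) -> (A=0 B=3)
Step 6: empty(B) -> (A=0 B=0)
Step 7: fill(A) -> (A=3 B=0)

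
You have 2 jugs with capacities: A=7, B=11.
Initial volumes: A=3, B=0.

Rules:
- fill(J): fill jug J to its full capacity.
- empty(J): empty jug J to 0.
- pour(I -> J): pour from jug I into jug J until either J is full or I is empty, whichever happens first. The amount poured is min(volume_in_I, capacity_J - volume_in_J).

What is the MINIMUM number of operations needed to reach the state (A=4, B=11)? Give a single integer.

Answer: 6

Derivation:
BFS from (A=3, B=0). One shortest path:
  1. empty(A) -> (A=0 B=0)
  2. fill(B) -> (A=0 B=11)
  3. pour(B -> A) -> (A=7 B=4)
  4. empty(A) -> (A=0 B=4)
  5. pour(B -> A) -> (A=4 B=0)
  6. fill(B) -> (A=4 B=11)
Reached target in 6 moves.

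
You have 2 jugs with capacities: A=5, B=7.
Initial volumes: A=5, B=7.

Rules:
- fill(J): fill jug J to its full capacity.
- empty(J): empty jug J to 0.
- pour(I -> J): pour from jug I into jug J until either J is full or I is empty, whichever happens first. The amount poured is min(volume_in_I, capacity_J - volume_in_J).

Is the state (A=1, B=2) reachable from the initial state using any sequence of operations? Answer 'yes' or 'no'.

Answer: no

Derivation:
BFS explored all 24 reachable states.
Reachable set includes: (0,0), (0,1), (0,2), (0,3), (0,4), (0,5), (0,6), (0,7), (1,0), (1,7), (2,0), (2,7) ...
Target (A=1, B=2) not in reachable set → no.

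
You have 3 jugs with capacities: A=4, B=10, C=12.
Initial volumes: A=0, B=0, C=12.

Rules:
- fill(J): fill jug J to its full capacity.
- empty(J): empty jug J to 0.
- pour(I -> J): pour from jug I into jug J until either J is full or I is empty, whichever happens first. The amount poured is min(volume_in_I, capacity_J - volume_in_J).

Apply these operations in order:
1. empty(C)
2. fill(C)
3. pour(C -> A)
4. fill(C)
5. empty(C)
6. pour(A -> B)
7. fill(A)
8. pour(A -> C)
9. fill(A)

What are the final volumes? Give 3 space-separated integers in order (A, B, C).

Step 1: empty(C) -> (A=0 B=0 C=0)
Step 2: fill(C) -> (A=0 B=0 C=12)
Step 3: pour(C -> A) -> (A=4 B=0 C=8)
Step 4: fill(C) -> (A=4 B=0 C=12)
Step 5: empty(C) -> (A=4 B=0 C=0)
Step 6: pour(A -> B) -> (A=0 B=4 C=0)
Step 7: fill(A) -> (A=4 B=4 C=0)
Step 8: pour(A -> C) -> (A=0 B=4 C=4)
Step 9: fill(A) -> (A=4 B=4 C=4)

Answer: 4 4 4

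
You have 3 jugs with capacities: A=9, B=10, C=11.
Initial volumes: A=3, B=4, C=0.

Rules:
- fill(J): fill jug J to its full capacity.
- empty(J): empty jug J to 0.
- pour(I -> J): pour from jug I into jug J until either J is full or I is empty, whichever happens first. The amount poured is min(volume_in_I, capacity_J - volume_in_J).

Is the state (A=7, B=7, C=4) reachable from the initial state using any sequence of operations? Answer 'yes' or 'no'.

BFS explored all 600 reachable states.
Reachable set includes: (0,0,0), (0,0,1), (0,0,2), (0,0,3), (0,0,4), (0,0,5), (0,0,6), (0,0,7), (0,0,8), (0,0,9), (0,0,10), (0,0,11) ...
Target (A=7, B=7, C=4) not in reachable set → no.

Answer: no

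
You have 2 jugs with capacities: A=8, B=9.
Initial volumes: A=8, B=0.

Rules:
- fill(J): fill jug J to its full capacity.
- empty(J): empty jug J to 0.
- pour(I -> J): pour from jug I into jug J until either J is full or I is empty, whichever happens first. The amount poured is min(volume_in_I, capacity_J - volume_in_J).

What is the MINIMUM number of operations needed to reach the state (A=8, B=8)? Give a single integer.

BFS from (A=8, B=0). One shortest path:
  1. pour(A -> B) -> (A=0 B=8)
  2. fill(A) -> (A=8 B=8)
Reached target in 2 moves.

Answer: 2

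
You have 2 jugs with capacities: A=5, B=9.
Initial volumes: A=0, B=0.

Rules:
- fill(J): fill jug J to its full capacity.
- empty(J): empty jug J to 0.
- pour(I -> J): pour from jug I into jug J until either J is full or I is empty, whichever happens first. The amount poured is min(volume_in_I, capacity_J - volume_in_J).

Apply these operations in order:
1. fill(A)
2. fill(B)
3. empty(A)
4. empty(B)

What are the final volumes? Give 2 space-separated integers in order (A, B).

Step 1: fill(A) -> (A=5 B=0)
Step 2: fill(B) -> (A=5 B=9)
Step 3: empty(A) -> (A=0 B=9)
Step 4: empty(B) -> (A=0 B=0)

Answer: 0 0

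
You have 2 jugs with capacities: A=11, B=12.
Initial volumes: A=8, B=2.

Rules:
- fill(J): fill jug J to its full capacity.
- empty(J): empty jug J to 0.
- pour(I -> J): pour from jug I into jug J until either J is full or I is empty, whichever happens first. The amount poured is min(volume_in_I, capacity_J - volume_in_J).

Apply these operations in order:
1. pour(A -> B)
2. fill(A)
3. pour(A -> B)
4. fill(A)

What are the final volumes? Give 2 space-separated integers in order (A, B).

Step 1: pour(A -> B) -> (A=0 B=10)
Step 2: fill(A) -> (A=11 B=10)
Step 3: pour(A -> B) -> (A=9 B=12)
Step 4: fill(A) -> (A=11 B=12)

Answer: 11 12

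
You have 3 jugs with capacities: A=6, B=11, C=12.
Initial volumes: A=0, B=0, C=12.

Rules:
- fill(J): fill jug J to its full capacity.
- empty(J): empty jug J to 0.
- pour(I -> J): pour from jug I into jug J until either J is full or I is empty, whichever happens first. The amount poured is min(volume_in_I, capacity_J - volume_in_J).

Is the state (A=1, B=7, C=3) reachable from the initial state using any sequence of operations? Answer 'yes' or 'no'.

BFS explored all 542 reachable states.
Reachable set includes: (0,0,0), (0,0,1), (0,0,2), (0,0,3), (0,0,4), (0,0,5), (0,0,6), (0,0,7), (0,0,8), (0,0,9), (0,0,10), (0,0,11) ...
Target (A=1, B=7, C=3) not in reachable set → no.

Answer: no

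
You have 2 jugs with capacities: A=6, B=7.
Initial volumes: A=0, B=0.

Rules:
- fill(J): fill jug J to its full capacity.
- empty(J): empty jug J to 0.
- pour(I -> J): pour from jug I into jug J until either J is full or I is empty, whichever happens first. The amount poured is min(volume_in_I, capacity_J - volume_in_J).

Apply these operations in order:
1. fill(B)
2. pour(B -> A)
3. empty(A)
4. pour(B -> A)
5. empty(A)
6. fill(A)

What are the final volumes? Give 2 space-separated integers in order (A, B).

Answer: 6 0

Derivation:
Step 1: fill(B) -> (A=0 B=7)
Step 2: pour(B -> A) -> (A=6 B=1)
Step 3: empty(A) -> (A=0 B=1)
Step 4: pour(B -> A) -> (A=1 B=0)
Step 5: empty(A) -> (A=0 B=0)
Step 6: fill(A) -> (A=6 B=0)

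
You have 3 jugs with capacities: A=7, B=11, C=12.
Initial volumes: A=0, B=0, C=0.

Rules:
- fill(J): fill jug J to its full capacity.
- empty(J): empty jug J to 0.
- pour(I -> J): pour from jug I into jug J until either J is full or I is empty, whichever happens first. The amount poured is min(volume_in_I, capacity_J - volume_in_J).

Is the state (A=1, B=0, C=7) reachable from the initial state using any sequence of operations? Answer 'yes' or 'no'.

BFS from (A=0, B=0, C=0):
  1. fill(A) -> (A=7 B=0 C=0)
  2. fill(C) -> (A=7 B=0 C=12)
  3. pour(C -> B) -> (A=7 B=11 C=1)
  4. empty(B) -> (A=7 B=0 C=1)
  5. pour(A -> B) -> (A=0 B=7 C=1)
  6. pour(C -> A) -> (A=1 B=7 C=0)
  7. pour(B -> C) -> (A=1 B=0 C=7)
Target reached → yes.

Answer: yes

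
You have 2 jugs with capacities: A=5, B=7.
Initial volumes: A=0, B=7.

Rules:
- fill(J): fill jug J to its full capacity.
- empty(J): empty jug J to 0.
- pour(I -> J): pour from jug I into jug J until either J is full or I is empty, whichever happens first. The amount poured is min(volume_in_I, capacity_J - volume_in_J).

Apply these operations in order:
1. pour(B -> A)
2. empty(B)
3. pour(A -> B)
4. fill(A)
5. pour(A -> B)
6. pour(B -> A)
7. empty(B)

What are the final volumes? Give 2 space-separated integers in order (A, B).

Answer: 5 0

Derivation:
Step 1: pour(B -> A) -> (A=5 B=2)
Step 2: empty(B) -> (A=5 B=0)
Step 3: pour(A -> B) -> (A=0 B=5)
Step 4: fill(A) -> (A=5 B=5)
Step 5: pour(A -> B) -> (A=3 B=7)
Step 6: pour(B -> A) -> (A=5 B=5)
Step 7: empty(B) -> (A=5 B=0)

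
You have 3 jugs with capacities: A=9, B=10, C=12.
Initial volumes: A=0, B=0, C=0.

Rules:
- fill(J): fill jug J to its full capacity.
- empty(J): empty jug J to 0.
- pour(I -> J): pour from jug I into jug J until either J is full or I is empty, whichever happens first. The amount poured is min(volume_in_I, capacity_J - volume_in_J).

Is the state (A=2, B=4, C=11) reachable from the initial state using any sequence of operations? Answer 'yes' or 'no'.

Answer: no

Derivation:
BFS explored all 638 reachable states.
Reachable set includes: (0,0,0), (0,0,1), (0,0,2), (0,0,3), (0,0,4), (0,0,5), (0,0,6), (0,0,7), (0,0,8), (0,0,9), (0,0,10), (0,0,11) ...
Target (A=2, B=4, C=11) not in reachable set → no.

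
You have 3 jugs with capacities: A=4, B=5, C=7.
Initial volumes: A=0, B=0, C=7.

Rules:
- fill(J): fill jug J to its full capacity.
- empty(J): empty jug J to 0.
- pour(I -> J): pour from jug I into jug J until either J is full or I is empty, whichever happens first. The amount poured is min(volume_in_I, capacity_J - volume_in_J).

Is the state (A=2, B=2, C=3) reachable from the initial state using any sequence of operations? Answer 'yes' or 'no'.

Answer: no

Derivation:
BFS explored all 168 reachable states.
Reachable set includes: (0,0,0), (0,0,1), (0,0,2), (0,0,3), (0,0,4), (0,0,5), (0,0,6), (0,0,7), (0,1,0), (0,1,1), (0,1,2), (0,1,3) ...
Target (A=2, B=2, C=3) not in reachable set → no.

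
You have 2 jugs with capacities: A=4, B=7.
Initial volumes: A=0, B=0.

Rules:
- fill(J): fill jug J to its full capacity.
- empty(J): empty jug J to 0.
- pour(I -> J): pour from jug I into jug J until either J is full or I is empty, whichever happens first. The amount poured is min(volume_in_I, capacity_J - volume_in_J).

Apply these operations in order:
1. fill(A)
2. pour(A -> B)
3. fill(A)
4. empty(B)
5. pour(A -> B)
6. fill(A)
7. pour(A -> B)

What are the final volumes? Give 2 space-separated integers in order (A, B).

Answer: 1 7

Derivation:
Step 1: fill(A) -> (A=4 B=0)
Step 2: pour(A -> B) -> (A=0 B=4)
Step 3: fill(A) -> (A=4 B=4)
Step 4: empty(B) -> (A=4 B=0)
Step 5: pour(A -> B) -> (A=0 B=4)
Step 6: fill(A) -> (A=4 B=4)
Step 7: pour(A -> B) -> (A=1 B=7)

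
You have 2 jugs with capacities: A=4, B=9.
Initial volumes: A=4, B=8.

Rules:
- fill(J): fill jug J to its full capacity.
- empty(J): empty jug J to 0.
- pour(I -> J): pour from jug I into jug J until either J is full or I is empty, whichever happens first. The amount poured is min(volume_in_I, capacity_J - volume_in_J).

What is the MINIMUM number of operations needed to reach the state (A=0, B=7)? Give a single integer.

Answer: 5

Derivation:
BFS from (A=4, B=8). One shortest path:
  1. pour(A -> B) -> (A=3 B=9)
  2. empty(B) -> (A=3 B=0)
  3. pour(A -> B) -> (A=0 B=3)
  4. fill(A) -> (A=4 B=3)
  5. pour(A -> B) -> (A=0 B=7)
Reached target in 5 moves.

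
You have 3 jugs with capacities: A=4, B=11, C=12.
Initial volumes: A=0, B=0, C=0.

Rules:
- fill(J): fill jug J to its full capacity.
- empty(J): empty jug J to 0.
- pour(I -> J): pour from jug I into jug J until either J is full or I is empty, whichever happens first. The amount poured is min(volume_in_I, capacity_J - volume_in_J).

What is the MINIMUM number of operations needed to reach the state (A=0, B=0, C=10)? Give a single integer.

Answer: 6

Derivation:
BFS from (A=0, B=0, C=0). One shortest path:
  1. fill(B) -> (A=0 B=11 C=0)
  2. pour(B -> C) -> (A=0 B=0 C=11)
  3. fill(B) -> (A=0 B=11 C=11)
  4. pour(B -> C) -> (A=0 B=10 C=12)
  5. empty(C) -> (A=0 B=10 C=0)
  6. pour(B -> C) -> (A=0 B=0 C=10)
Reached target in 6 moves.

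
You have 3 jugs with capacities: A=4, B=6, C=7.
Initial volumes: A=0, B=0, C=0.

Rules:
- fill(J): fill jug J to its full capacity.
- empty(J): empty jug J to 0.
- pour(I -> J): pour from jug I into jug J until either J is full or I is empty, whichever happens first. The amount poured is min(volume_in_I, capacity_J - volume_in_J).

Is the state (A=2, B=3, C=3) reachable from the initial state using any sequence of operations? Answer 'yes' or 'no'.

BFS explored all 190 reachable states.
Reachable set includes: (0,0,0), (0,0,1), (0,0,2), (0,0,3), (0,0,4), (0,0,5), (0,0,6), (0,0,7), (0,1,0), (0,1,1), (0,1,2), (0,1,3) ...
Target (A=2, B=3, C=3) not in reachable set → no.

Answer: no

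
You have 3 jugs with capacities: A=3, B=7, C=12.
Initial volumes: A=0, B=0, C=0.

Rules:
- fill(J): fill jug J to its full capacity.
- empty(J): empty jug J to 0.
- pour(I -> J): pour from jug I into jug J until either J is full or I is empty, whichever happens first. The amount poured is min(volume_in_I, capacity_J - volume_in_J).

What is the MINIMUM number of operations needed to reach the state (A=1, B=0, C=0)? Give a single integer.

BFS from (A=0, B=0, C=0). One shortest path:
  1. fill(B) -> (A=0 B=7 C=0)
  2. pour(B -> A) -> (A=3 B=4 C=0)
  3. empty(A) -> (A=0 B=4 C=0)
  4. pour(B -> A) -> (A=3 B=1 C=0)
  5. empty(A) -> (A=0 B=1 C=0)
  6. pour(B -> A) -> (A=1 B=0 C=0)
Reached target in 6 moves.

Answer: 6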